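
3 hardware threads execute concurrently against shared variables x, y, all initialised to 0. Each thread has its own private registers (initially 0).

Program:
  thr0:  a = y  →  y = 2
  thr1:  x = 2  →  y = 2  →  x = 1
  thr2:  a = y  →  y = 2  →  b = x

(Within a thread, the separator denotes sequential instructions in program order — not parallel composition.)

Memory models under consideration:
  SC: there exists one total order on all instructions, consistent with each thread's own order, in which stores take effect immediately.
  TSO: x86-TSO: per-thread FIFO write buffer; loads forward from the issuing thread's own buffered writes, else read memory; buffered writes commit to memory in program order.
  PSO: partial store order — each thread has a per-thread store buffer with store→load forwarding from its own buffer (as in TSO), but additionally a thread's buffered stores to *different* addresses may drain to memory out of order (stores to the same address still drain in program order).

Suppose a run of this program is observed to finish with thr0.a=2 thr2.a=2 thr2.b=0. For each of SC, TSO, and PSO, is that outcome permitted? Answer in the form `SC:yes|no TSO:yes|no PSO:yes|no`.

SC:no TSO:no PSO:yes

outcome vector order: (thr0.a,thr2.a,thr2.b)
[SC] allowed = {000 001 002 020 021 022 200 201 202 221 222}
[TSO] allowed = {000 001 002 020 021 022 200 201 202 221 222}
[PSO] allowed = {000 001 002 020 021 022 200 201 202 220 221 222}
target 220 ∈ {PSO}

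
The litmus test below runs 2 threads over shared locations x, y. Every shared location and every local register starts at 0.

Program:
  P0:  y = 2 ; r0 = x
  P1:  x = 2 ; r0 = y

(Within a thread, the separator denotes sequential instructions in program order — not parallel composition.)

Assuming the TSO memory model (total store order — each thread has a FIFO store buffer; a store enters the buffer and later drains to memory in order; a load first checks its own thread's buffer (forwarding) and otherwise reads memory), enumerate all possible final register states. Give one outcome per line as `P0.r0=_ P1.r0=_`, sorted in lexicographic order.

outcome vector order: (P0.r0,P1.r0)
|TSO outcomes| = 4

P0.r0=0 P1.r0=0
P0.r0=0 P1.r0=2
P0.r0=2 P1.r0=0
P0.r0=2 P1.r0=2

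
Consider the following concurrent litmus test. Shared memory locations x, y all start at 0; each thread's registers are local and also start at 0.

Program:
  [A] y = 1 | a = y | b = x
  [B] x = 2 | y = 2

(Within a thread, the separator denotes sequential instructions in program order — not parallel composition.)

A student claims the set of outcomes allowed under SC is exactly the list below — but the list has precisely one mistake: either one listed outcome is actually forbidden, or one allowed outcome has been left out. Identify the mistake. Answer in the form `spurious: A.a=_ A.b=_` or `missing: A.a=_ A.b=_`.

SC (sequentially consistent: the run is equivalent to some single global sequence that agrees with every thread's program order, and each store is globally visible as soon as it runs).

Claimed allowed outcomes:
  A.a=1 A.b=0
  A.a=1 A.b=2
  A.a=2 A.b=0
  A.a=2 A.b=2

outcome vector order: (A.a,A.b)
SC: 3 outcomes — {(1,0) (1,2) (2,2)}
claimed∖SC = {(2,0)}

spurious: A.a=2 A.b=0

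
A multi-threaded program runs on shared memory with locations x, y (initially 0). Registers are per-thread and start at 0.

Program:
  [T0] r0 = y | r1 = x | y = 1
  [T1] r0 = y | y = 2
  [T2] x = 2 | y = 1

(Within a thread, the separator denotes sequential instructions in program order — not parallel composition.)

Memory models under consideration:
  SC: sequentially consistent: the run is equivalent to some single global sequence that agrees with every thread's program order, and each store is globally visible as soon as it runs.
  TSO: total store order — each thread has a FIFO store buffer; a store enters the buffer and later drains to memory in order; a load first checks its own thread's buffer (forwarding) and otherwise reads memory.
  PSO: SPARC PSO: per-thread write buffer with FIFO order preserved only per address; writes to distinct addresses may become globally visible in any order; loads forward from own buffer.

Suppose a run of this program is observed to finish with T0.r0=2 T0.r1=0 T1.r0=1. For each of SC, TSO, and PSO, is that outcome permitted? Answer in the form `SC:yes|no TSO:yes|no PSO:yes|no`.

outcome vector order: (T0.r0,T0.r1,T1.r0)
SC (9): 000; 001; 020; 021; 120; 121; 200; 220; 221
TSO (9): 000; 001; 020; 021; 120; 121; 200; 220; 221
PSO (12): 000; 001; 020; 021; 100; 101; 120; 121; 200; 201; 220; 221
target 201 ∈ {PSO}

SC:no TSO:no PSO:yes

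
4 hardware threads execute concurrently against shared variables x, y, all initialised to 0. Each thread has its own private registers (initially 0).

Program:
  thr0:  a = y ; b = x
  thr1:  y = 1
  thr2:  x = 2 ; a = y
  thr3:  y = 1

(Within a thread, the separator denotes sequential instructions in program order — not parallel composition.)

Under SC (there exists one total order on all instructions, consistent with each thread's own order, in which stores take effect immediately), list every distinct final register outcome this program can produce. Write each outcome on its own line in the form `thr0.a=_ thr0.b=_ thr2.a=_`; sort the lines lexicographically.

outcome vector order: (thr0.a,thr0.b,thr2.a)
|SC outcomes| = 7

thr0.a=0 thr0.b=0 thr2.a=0
thr0.a=0 thr0.b=0 thr2.a=1
thr0.a=0 thr0.b=2 thr2.a=0
thr0.a=0 thr0.b=2 thr2.a=1
thr0.a=1 thr0.b=0 thr2.a=1
thr0.a=1 thr0.b=2 thr2.a=0
thr0.a=1 thr0.b=2 thr2.a=1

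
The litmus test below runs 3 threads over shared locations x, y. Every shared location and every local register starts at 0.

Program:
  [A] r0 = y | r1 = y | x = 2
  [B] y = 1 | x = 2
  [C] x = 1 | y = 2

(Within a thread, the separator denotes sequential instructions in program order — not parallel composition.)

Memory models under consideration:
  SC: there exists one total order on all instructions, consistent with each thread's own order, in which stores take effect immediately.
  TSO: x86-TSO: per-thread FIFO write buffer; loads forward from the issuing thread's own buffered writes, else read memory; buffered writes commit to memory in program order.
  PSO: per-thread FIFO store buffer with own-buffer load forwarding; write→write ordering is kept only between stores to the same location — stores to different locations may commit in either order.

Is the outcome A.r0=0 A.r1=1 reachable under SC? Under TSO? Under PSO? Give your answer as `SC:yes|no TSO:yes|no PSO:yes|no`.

outcome vector order: (A.r0,A.r1)
SC (7): (0,0); (0,1); (0,2); (1,1); (1,2); (2,1); (2,2)
TSO (7): (0,0); (0,1); (0,2); (1,1); (1,2); (2,1); (2,2)
PSO (7): (0,0); (0,1); (0,2); (1,1); (1,2); (2,1); (2,2)
target (0,1) ∈ {SC,TSO,PSO}

SC:yes TSO:yes PSO:yes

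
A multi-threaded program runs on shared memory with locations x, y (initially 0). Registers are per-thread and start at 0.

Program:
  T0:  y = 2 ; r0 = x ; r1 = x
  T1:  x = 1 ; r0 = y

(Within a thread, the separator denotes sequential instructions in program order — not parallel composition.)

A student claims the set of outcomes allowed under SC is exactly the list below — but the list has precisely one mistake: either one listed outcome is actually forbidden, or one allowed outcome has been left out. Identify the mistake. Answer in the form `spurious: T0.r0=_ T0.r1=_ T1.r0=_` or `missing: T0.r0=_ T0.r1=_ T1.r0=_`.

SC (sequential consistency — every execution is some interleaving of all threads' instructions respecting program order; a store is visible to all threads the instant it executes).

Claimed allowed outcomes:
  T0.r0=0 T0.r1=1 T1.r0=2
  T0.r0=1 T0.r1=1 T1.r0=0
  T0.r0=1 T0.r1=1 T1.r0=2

outcome vector order: (T0.r0,T0.r1,T1.r0)
SC: 4 outcomes — {(0,0,2) (0,1,2) (1,1,0) (1,1,2)}
SC∖claimed = {(0,0,2)}

missing: T0.r0=0 T0.r1=0 T1.r0=2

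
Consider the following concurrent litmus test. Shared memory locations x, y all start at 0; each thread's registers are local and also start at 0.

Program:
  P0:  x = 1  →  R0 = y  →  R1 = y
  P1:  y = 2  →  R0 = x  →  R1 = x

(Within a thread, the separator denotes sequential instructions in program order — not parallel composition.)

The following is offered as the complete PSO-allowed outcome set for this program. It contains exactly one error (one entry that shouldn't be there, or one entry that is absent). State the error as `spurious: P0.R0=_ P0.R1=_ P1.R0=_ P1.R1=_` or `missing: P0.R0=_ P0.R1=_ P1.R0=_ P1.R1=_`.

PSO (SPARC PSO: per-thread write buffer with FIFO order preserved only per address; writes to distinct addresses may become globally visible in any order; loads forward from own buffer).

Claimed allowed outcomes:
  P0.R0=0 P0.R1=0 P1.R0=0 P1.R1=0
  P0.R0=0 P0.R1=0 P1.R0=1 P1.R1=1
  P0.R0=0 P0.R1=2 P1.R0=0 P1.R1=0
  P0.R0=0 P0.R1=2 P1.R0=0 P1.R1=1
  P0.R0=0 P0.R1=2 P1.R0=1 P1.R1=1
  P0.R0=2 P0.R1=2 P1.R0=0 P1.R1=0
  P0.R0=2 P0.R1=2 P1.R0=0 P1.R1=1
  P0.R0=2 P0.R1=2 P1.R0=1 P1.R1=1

missing: P0.R0=0 P0.R1=0 P1.R0=0 P1.R1=1

outcome vector order: (P0.R0,P0.R1,P1.R0,P1.R1)
PSO: 9 outcomes — {0000, 0001, 0011, 0200, 0201, 0211, 2200, 2201, 2211}
PSO∖claimed = {0001}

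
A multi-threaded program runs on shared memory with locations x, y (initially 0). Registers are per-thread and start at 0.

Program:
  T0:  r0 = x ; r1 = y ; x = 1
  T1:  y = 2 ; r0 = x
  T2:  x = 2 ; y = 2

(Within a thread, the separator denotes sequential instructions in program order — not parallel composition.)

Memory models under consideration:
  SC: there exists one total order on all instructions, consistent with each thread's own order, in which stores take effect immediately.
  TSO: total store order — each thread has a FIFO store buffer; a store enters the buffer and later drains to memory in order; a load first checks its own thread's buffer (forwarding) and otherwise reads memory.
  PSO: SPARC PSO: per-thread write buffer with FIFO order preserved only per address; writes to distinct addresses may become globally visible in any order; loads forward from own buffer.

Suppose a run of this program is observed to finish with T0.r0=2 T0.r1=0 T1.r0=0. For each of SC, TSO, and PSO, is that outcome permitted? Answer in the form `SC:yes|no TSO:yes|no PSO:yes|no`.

SC:no TSO:yes PSO:yes

outcome vector order: (T0.r0,T0.r1,T1.r0)
SC (11): 000 001 002 020 021 022 201 202 220 221 222
TSO (12): 000 001 002 020 021 022 200 201 202 220 221 222
PSO (12): 000 001 002 020 021 022 200 201 202 220 221 222
target 200 ∈ {TSO,PSO}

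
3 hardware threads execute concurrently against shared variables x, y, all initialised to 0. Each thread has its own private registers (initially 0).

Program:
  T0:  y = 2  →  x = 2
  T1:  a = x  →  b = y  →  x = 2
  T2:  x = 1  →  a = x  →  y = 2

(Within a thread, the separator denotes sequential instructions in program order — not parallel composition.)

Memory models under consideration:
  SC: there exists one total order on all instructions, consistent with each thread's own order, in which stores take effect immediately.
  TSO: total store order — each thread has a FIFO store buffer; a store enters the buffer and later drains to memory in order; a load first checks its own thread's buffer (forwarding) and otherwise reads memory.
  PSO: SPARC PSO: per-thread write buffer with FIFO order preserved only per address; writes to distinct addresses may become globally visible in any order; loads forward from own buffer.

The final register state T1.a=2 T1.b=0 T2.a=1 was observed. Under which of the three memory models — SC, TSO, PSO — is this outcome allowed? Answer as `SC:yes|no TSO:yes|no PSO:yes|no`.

outcome vector order: (T1.a,T1.b,T2.a)
under SC → 001; 002; 021; 022; 101; 102; 121; 122; 221; 222
under TSO → 001; 002; 021; 022; 101; 102; 121; 122; 221; 222
under PSO → 001; 002; 021; 022; 101; 102; 121; 122; 201; 202; 221; 222
target 201 ∈ {PSO}

SC:no TSO:no PSO:yes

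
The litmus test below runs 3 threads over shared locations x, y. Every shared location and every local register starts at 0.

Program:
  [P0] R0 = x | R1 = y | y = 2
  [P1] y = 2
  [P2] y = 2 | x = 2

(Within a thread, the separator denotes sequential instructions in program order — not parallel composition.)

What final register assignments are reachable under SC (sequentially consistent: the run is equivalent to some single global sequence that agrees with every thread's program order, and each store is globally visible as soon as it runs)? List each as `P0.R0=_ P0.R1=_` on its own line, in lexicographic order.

outcome vector order: (P0.R0,P0.R1)
|SC outcomes| = 3

P0.R0=0 P0.R1=0
P0.R0=0 P0.R1=2
P0.R0=2 P0.R1=2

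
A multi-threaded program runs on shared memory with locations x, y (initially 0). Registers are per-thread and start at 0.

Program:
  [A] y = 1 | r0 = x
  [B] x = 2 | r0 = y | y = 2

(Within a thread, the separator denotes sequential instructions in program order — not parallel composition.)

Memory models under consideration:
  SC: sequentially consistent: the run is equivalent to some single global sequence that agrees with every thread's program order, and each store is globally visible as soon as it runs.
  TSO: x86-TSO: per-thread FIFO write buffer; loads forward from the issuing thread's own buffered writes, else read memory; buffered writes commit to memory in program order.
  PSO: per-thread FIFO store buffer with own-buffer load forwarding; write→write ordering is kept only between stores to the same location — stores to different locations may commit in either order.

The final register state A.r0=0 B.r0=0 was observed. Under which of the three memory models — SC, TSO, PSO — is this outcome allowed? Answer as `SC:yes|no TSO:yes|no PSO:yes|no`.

SC:no TSO:yes PSO:yes

outcome vector order: (A.r0,B.r0)
under SC → (0,1), (2,0), (2,1)
under TSO → (0,0), (0,1), (2,0), (2,1)
under PSO → (0,0), (0,1), (2,0), (2,1)
target (0,0) ∈ {TSO,PSO}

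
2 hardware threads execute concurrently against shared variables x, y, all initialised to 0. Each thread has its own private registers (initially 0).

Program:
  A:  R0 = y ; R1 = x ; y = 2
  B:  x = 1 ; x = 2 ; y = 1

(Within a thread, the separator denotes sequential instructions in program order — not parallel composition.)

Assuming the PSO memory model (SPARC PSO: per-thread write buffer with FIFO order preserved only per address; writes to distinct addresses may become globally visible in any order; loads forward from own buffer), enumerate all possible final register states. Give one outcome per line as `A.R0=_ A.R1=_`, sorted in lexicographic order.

A.R0=0 A.R1=0
A.R0=0 A.R1=1
A.R0=0 A.R1=2
A.R0=1 A.R1=0
A.R0=1 A.R1=1
A.R0=1 A.R1=2

outcome vector order: (A.R0,A.R1)
|PSO outcomes| = 6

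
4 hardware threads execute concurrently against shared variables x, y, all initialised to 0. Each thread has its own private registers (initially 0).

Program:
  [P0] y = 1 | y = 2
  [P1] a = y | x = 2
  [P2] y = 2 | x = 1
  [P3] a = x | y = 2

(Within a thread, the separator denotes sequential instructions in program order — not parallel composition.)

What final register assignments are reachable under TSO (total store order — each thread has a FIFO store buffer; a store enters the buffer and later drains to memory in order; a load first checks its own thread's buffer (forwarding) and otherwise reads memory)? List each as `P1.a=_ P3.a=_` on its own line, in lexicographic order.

outcome vector order: (P1.a,P3.a)
|TSO outcomes| = 9

P1.a=0 P3.a=0
P1.a=0 P3.a=1
P1.a=0 P3.a=2
P1.a=1 P3.a=0
P1.a=1 P3.a=1
P1.a=1 P3.a=2
P1.a=2 P3.a=0
P1.a=2 P3.a=1
P1.a=2 P3.a=2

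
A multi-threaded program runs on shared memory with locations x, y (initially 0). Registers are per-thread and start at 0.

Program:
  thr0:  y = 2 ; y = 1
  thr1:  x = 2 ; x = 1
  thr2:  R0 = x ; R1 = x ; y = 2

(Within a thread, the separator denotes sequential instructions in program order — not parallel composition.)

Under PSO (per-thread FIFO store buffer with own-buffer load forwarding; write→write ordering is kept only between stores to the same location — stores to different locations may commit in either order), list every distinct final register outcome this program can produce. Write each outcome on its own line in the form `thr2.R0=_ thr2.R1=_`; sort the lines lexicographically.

thr2.R0=0 thr2.R1=0
thr2.R0=0 thr2.R1=1
thr2.R0=0 thr2.R1=2
thr2.R0=1 thr2.R1=1
thr2.R0=2 thr2.R1=1
thr2.R0=2 thr2.R1=2

outcome vector order: (thr2.R0,thr2.R1)
|PSO outcomes| = 6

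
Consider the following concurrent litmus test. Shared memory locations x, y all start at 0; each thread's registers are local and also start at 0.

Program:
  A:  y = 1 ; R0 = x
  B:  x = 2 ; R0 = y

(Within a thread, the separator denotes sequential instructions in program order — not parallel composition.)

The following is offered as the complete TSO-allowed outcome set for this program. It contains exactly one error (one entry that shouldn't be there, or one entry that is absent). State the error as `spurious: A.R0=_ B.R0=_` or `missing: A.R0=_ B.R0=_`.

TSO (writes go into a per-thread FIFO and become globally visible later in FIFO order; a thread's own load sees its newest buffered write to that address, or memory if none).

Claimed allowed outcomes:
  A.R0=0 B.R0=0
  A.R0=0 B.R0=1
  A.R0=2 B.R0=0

outcome vector order: (A.R0,B.R0)
TSO: 4 outcomes — {0/0, 0/1, 2/0, 2/1}
TSO∖claimed = {2/1}

missing: A.R0=2 B.R0=1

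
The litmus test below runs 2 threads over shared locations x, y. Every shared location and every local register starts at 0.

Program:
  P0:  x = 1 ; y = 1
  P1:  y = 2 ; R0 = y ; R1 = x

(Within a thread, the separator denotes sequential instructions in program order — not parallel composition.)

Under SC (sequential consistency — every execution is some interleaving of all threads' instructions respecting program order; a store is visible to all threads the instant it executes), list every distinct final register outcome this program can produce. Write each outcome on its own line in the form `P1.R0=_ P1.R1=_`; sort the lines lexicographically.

P1.R0=1 P1.R1=1
P1.R0=2 P1.R1=0
P1.R0=2 P1.R1=1

outcome vector order: (P1.R0,P1.R1)
|SC outcomes| = 3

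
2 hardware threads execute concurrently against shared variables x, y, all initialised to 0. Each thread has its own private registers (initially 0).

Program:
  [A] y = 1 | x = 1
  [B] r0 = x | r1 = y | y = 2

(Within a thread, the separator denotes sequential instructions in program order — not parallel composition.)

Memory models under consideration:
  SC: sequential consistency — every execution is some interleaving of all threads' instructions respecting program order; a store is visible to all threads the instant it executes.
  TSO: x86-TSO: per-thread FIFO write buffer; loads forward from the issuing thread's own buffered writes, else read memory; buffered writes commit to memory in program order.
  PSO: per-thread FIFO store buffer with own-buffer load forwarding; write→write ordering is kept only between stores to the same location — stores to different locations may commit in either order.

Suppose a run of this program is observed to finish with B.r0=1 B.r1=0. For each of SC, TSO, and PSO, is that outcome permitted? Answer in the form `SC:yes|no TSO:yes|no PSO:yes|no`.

outcome vector order: (B.r0,B.r1)
[SC] allowed = {(0,0) (0,1) (1,1)}
[TSO] allowed = {(0,0) (0,1) (1,1)}
[PSO] allowed = {(0,0) (0,1) (1,0) (1,1)}
target (1,0) ∈ {PSO}

SC:no TSO:no PSO:yes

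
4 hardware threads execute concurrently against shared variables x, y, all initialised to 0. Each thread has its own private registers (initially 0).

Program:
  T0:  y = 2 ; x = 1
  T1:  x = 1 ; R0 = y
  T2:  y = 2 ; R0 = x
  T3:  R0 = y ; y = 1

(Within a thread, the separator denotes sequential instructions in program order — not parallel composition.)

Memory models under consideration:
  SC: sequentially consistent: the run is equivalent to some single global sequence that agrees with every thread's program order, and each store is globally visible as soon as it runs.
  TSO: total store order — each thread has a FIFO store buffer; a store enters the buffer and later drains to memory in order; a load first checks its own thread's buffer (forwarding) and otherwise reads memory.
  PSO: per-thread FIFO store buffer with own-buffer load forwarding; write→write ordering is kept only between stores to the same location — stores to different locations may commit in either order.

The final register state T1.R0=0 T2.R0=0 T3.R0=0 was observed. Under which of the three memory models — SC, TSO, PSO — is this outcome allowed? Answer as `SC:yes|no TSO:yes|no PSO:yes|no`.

outcome vector order: (T1.R0,T2.R0,T3.R0)
[SC] allowed = {0/1/0 0/1/2 1/0/0 1/0/2 1/1/0 1/1/2 2/0/0 2/0/2 2/1/0 2/1/2}
[TSO] allowed = {0/0/0 0/0/2 0/1/0 0/1/2 1/0/0 1/0/2 1/1/0 1/1/2 2/0/0 2/0/2 2/1/0 2/1/2}
[PSO] allowed = {0/0/0 0/0/2 0/1/0 0/1/2 1/0/0 1/0/2 1/1/0 1/1/2 2/0/0 2/0/2 2/1/0 2/1/2}
target 0/0/0 ∈ {TSO,PSO}

SC:no TSO:yes PSO:yes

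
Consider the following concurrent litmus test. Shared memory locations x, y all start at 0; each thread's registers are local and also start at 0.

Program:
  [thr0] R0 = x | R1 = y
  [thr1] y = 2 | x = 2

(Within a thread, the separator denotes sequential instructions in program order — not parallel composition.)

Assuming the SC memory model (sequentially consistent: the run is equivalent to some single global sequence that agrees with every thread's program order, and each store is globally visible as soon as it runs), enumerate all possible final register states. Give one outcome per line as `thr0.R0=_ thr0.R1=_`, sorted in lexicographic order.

outcome vector order: (thr0.R0,thr0.R1)
|SC outcomes| = 3

thr0.R0=0 thr0.R1=0
thr0.R0=0 thr0.R1=2
thr0.R0=2 thr0.R1=2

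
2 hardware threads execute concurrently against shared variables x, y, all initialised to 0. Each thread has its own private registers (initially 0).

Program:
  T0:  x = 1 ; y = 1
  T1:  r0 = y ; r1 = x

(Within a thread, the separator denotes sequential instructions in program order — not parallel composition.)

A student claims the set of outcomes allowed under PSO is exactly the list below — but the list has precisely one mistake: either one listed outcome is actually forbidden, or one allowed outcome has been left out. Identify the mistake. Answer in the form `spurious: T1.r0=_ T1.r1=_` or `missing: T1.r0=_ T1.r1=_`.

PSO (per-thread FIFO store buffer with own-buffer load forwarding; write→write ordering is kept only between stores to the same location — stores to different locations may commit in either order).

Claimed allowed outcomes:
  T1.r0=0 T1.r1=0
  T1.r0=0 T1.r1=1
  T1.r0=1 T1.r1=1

missing: T1.r0=1 T1.r1=0

outcome vector order: (T1.r0,T1.r1)
[PSO] allowed = {(0,0); (0,1); (1,0); (1,1)}
PSO∖claimed = {(1,0)}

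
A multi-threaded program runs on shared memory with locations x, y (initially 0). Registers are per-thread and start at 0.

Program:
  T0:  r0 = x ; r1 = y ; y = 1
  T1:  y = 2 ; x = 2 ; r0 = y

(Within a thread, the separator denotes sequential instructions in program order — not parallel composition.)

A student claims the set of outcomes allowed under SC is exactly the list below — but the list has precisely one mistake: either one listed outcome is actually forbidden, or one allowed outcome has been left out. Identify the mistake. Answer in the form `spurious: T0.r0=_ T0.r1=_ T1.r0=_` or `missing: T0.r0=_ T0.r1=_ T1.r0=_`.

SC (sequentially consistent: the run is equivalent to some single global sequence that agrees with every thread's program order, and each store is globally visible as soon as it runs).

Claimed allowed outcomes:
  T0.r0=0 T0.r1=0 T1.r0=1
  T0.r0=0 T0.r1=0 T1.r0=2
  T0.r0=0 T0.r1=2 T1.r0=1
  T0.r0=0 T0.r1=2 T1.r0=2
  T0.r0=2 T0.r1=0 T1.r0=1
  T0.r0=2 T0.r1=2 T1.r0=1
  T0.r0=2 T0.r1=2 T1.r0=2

outcome vector order: (T0.r0,T0.r1,T1.r0)
[SC] allowed = {<0 0 1>; <0 0 2>; <0 2 1>; <0 2 2>; <2 2 1>; <2 2 2>}
claimed∖SC = {<2 0 1>}

spurious: T0.r0=2 T0.r1=0 T1.r0=1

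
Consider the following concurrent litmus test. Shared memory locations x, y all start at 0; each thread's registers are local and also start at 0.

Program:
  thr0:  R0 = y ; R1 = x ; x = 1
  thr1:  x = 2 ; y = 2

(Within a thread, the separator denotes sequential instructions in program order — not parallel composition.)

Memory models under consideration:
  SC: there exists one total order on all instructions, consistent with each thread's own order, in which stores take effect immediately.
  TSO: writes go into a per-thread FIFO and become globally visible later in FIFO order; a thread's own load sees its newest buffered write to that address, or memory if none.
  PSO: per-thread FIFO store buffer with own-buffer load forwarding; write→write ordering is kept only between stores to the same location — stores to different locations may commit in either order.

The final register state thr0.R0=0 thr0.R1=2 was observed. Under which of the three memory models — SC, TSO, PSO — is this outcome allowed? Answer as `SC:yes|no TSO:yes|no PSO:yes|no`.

SC:yes TSO:yes PSO:yes

outcome vector order: (thr0.R0,thr0.R1)
[SC] allowed = {00, 02, 22}
[TSO] allowed = {00, 02, 22}
[PSO] allowed = {00, 02, 20, 22}
target 02 ∈ {SC,TSO,PSO}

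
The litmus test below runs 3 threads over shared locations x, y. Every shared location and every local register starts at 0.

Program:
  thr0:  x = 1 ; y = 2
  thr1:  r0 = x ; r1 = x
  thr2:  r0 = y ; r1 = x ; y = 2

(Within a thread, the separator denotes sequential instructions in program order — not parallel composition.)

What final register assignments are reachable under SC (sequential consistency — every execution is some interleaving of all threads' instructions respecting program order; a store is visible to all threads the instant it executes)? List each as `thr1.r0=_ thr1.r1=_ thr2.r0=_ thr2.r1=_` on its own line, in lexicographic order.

thr1.r0=0 thr1.r1=0 thr2.r0=0 thr2.r1=0
thr1.r0=0 thr1.r1=0 thr2.r0=0 thr2.r1=1
thr1.r0=0 thr1.r1=0 thr2.r0=2 thr2.r1=1
thr1.r0=0 thr1.r1=1 thr2.r0=0 thr2.r1=0
thr1.r0=0 thr1.r1=1 thr2.r0=0 thr2.r1=1
thr1.r0=0 thr1.r1=1 thr2.r0=2 thr2.r1=1
thr1.r0=1 thr1.r1=1 thr2.r0=0 thr2.r1=0
thr1.r0=1 thr1.r1=1 thr2.r0=0 thr2.r1=1
thr1.r0=1 thr1.r1=1 thr2.r0=2 thr2.r1=1

outcome vector order: (thr1.r0,thr1.r1,thr2.r0,thr2.r1)
|SC outcomes| = 9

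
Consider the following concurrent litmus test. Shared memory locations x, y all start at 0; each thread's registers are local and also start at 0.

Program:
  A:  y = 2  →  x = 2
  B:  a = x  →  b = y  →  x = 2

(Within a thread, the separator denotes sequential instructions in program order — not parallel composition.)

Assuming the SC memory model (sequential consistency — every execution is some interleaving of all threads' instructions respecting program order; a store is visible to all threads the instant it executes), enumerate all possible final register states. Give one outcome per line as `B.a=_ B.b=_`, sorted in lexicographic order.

outcome vector order: (B.a,B.b)
|SC outcomes| = 3

B.a=0 B.b=0
B.a=0 B.b=2
B.a=2 B.b=2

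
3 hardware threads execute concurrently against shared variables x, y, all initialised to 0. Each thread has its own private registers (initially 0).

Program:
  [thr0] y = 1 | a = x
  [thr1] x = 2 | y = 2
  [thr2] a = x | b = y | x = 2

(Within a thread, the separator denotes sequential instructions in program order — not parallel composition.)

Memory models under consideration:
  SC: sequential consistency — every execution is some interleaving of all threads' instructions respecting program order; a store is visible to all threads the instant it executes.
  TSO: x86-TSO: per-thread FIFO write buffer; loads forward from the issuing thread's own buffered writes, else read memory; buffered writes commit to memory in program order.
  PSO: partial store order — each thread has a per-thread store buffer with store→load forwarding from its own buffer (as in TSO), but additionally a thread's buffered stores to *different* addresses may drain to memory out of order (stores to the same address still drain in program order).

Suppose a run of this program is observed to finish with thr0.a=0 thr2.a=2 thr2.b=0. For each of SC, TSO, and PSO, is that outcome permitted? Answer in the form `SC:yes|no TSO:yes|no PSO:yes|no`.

outcome vector order: (thr0.a,thr2.a,thr2.b)
SC (11): <0 0 0>, <0 0 1>, <0 0 2>, <0 2 1>, <0 2 2>, <2 0 0>, <2 0 1>, <2 0 2>, <2 2 0>, <2 2 1>, <2 2 2>
TSO (12): <0 0 0>, <0 0 1>, <0 0 2>, <0 2 0>, <0 2 1>, <0 2 2>, <2 0 0>, <2 0 1>, <2 0 2>, <2 2 0>, <2 2 1>, <2 2 2>
PSO (12): <0 0 0>, <0 0 1>, <0 0 2>, <0 2 0>, <0 2 1>, <0 2 2>, <2 0 0>, <2 0 1>, <2 0 2>, <2 2 0>, <2 2 1>, <2 2 2>
target <0 2 0> ∈ {TSO,PSO}

SC:no TSO:yes PSO:yes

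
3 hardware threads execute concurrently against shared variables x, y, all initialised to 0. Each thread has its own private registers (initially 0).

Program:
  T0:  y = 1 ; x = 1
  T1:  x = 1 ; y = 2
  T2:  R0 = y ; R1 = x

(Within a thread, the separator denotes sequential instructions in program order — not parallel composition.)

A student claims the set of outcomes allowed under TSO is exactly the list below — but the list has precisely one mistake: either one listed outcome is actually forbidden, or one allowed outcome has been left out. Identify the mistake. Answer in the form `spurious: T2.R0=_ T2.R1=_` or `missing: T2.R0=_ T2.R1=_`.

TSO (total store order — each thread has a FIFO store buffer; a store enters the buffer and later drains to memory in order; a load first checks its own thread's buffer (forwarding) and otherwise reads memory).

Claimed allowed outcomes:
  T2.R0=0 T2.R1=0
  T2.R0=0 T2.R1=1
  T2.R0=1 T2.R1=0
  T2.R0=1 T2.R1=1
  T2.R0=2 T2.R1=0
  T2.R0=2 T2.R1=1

outcome vector order: (T2.R0,T2.R1)
TSO (5): 0/0 0/1 1/0 1/1 2/1
claimed∖TSO = {2/0}

spurious: T2.R0=2 T2.R1=0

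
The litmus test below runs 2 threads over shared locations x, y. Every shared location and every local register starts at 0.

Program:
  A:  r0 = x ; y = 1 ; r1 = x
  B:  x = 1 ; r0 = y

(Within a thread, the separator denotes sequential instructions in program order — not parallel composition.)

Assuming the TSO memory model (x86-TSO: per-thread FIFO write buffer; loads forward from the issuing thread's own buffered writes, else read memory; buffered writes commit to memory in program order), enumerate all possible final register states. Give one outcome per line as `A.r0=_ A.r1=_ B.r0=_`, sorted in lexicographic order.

A.r0=0 A.r1=0 B.r0=0
A.r0=0 A.r1=0 B.r0=1
A.r0=0 A.r1=1 B.r0=0
A.r0=0 A.r1=1 B.r0=1
A.r0=1 A.r1=1 B.r0=0
A.r0=1 A.r1=1 B.r0=1

outcome vector order: (A.r0,A.r1,B.r0)
|TSO outcomes| = 6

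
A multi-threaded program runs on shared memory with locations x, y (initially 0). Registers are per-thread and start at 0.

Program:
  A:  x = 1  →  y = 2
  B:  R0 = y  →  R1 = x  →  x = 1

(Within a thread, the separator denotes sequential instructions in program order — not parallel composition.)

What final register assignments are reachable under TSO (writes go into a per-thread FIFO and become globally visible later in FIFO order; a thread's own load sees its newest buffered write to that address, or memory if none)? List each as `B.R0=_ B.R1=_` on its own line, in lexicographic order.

outcome vector order: (B.R0,B.R1)
|TSO outcomes| = 3

B.R0=0 B.R1=0
B.R0=0 B.R1=1
B.R0=2 B.R1=1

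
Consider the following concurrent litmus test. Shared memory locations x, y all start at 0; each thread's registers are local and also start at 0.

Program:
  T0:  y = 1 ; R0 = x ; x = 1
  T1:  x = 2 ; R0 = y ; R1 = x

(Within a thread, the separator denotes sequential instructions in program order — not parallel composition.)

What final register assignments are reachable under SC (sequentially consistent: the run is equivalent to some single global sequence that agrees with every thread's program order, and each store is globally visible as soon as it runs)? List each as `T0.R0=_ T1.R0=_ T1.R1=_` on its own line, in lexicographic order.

outcome vector order: (T0.R0,T1.R0,T1.R1)
|SC outcomes| = 6

T0.R0=0 T1.R0=1 T1.R1=1
T0.R0=0 T1.R0=1 T1.R1=2
T0.R0=2 T1.R0=0 T1.R1=1
T0.R0=2 T1.R0=0 T1.R1=2
T0.R0=2 T1.R0=1 T1.R1=1
T0.R0=2 T1.R0=1 T1.R1=2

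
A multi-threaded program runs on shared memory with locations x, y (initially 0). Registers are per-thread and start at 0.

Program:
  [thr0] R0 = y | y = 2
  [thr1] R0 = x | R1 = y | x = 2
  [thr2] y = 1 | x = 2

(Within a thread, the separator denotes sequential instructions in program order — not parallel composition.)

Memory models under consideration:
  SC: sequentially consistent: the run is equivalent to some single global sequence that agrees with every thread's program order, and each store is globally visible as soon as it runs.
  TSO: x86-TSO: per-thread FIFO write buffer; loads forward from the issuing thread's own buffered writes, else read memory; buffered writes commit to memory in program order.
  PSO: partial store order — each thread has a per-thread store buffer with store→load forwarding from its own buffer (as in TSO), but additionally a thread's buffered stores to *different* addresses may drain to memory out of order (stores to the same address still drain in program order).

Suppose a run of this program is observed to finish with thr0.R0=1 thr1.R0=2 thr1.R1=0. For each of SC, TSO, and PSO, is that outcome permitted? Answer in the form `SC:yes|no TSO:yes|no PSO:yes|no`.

SC:no TSO:no PSO:yes

outcome vector order: (thr0.R0,thr1.R0,thr1.R1)
SC (10): 0/0/0 0/0/1 0/0/2 0/2/1 0/2/2 1/0/0 1/0/1 1/0/2 1/2/1 1/2/2
TSO (10): 0/0/0 0/0/1 0/0/2 0/2/1 0/2/2 1/0/0 1/0/1 1/0/2 1/2/1 1/2/2
PSO (12): 0/0/0 0/0/1 0/0/2 0/2/0 0/2/1 0/2/2 1/0/0 1/0/1 1/0/2 1/2/0 1/2/1 1/2/2
target 1/2/0 ∈ {PSO}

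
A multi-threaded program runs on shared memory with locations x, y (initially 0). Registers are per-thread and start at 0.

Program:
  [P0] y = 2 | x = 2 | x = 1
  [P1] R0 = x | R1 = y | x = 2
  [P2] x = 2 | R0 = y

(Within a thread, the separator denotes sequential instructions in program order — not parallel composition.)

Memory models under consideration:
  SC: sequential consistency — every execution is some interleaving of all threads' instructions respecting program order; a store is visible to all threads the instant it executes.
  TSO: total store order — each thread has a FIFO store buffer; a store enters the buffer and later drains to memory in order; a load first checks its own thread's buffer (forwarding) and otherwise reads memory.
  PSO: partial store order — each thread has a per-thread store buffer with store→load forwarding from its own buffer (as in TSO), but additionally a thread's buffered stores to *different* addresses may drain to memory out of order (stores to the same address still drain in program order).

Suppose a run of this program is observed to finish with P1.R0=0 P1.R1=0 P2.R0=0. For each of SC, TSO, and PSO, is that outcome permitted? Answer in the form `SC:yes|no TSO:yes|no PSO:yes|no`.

outcome vector order: (P1.R0,P1.R1,P2.R0)
[SC] allowed = {0/0/0; 0/0/2; 0/2/0; 0/2/2; 1/2/0; 1/2/2; 2/0/0; 2/0/2; 2/2/0; 2/2/2}
[TSO] allowed = {0/0/0; 0/0/2; 0/2/0; 0/2/2; 1/2/0; 1/2/2; 2/0/0; 2/0/2; 2/2/0; 2/2/2}
[PSO] allowed = {0/0/0; 0/0/2; 0/2/0; 0/2/2; 1/0/0; 1/0/2; 1/2/0; 1/2/2; 2/0/0; 2/0/2; 2/2/0; 2/2/2}
target 0/0/0 ∈ {SC,TSO,PSO}

SC:yes TSO:yes PSO:yes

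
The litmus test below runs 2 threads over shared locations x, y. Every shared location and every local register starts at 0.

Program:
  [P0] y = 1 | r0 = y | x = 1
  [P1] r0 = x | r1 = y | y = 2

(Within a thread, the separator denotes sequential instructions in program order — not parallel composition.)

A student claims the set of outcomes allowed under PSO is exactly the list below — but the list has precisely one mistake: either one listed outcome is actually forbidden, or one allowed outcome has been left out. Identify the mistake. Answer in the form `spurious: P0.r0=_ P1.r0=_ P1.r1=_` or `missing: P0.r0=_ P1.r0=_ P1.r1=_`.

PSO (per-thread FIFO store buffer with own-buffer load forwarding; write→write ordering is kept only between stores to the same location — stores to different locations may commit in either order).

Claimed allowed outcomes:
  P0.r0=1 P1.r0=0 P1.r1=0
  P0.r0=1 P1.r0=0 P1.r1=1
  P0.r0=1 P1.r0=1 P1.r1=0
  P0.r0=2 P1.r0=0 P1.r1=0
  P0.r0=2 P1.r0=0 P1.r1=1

missing: P0.r0=1 P1.r0=1 P1.r1=1

outcome vector order: (P0.r0,P1.r0,P1.r1)
[PSO] allowed = {<1 0 0>; <1 0 1>; <1 1 0>; <1 1 1>; <2 0 0>; <2 0 1>}
PSO∖claimed = {<1 1 1>}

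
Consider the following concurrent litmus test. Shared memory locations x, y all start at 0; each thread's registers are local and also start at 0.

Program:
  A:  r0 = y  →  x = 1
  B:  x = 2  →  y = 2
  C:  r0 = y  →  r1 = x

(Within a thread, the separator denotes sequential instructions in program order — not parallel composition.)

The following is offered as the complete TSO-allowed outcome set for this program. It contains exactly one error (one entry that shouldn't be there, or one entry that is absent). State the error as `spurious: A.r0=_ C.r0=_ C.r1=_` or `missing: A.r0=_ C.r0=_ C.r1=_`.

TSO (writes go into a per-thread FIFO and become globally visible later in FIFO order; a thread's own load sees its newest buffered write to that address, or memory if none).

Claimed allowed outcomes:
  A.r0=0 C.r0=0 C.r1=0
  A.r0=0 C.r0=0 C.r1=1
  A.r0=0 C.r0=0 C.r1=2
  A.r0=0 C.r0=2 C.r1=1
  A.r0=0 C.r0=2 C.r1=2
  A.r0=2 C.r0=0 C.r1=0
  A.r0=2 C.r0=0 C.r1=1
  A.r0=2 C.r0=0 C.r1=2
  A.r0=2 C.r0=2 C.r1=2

missing: A.r0=2 C.r0=2 C.r1=1

outcome vector order: (A.r0,C.r0,C.r1)
under TSO → 0/0/0; 0/0/1; 0/0/2; 0/2/1; 0/2/2; 2/0/0; 2/0/1; 2/0/2; 2/2/1; 2/2/2
TSO∖claimed = {2/2/1}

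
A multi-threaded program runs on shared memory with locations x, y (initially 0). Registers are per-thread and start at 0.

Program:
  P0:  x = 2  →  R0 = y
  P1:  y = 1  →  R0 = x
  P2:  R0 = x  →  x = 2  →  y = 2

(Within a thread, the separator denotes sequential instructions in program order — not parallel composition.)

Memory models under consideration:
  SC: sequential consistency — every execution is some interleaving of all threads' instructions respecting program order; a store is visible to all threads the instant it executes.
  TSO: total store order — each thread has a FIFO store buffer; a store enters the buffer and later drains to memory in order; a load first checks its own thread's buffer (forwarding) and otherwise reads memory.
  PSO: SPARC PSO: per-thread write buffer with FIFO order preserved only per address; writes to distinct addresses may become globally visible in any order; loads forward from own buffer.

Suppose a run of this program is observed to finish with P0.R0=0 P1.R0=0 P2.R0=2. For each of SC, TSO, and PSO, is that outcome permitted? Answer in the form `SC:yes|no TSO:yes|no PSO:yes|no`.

outcome vector order: (P0.R0,P1.R0,P2.R0)
[SC] allowed = {<0 2 0> <0 2 2> <1 0 0> <1 0 2> <1 2 0> <1 2 2> <2 0 0> <2 0 2> <2 2 0> <2 2 2>}
[TSO] allowed = {<0 0 0> <0 0 2> <0 2 0> <0 2 2> <1 0 0> <1 0 2> <1 2 0> <1 2 2> <2 0 0> <2 0 2> <2 2 0> <2 2 2>}
[PSO] allowed = {<0 0 0> <0 0 2> <0 2 0> <0 2 2> <1 0 0> <1 0 2> <1 2 0> <1 2 2> <2 0 0> <2 0 2> <2 2 0> <2 2 2>}
target <0 0 2> ∈ {TSO,PSO}

SC:no TSO:yes PSO:yes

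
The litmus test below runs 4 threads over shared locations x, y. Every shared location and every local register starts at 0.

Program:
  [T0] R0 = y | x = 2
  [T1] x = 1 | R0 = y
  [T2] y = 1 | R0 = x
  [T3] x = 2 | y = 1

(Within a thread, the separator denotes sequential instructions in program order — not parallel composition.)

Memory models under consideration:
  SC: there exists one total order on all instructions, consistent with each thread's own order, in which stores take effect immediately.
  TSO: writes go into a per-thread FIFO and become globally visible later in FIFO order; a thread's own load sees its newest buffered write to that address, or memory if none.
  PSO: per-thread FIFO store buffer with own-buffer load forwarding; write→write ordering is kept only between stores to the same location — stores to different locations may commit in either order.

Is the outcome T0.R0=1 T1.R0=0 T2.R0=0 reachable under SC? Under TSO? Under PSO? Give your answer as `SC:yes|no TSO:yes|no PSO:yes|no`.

outcome vector order: (T0.R0,T1.R0,T2.R0)
SC: 10 outcomes — {<0 0 1> <0 0 2> <0 1 0> <0 1 1> <0 1 2> <1 0 1> <1 0 2> <1 1 0> <1 1 1> <1 1 2>}
TSO: 12 outcomes — {<0 0 0> <0 0 1> <0 0 2> <0 1 0> <0 1 1> <0 1 2> <1 0 0> <1 0 1> <1 0 2> <1 1 0> <1 1 1> <1 1 2>}
PSO: 12 outcomes — {<0 0 0> <0 0 1> <0 0 2> <0 1 0> <0 1 1> <0 1 2> <1 0 0> <1 0 1> <1 0 2> <1 1 0> <1 1 1> <1 1 2>}
target <1 0 0> ∈ {TSO,PSO}

SC:no TSO:yes PSO:yes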